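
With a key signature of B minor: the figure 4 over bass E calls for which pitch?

Counting 3 letter steps above E lands on A; in B minor, that letter is A.

A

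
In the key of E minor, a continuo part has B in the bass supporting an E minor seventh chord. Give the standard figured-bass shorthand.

B is the fifth of E minor seventh, so the chord is in second inversion.
A seventh chord in second inversion is figured 6/4/3, conventionally abbreviated 4/3.

4/3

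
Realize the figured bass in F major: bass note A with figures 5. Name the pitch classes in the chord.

A, C, E

The written figures 5 are shorthand for 5/3: the 3 is implied.
A third above A in this key is C.
A fifth above A in this key is E.
Together with the bass A, this spells A minor in root position.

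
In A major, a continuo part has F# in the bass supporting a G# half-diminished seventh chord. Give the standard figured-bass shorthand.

F# is the seventh of G# half-diminished seventh, so the chord is in third inversion.
A seventh chord in third inversion is figured 6/4/2, conventionally abbreviated 4/2.

4/2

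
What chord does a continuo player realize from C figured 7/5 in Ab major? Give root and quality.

C minor seventh

The figures 7/5 indicate a seventh chord in root position.
In root position the bass is the root, so the root is C.
The chord tones are C, Eb, G, Bb, giving C minor seventh.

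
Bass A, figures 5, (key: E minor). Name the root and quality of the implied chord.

A minor

The figures 5 indicate a triad in root position.
In root position the bass is the root, so the root is A.
The chord tones are A, C, E, giving A minor.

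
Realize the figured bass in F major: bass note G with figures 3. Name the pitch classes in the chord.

G, Bb, D

The written figures 3 are shorthand for 5/3: the 5 is implied.
A third above G in this key is Bb.
A fifth above G in this key is D.
Together with the bass G, this spells G minor in root position.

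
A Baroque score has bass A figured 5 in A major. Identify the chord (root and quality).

A major

The figures 5 indicate a triad in root position.
In root position the bass is the root, so the root is A.
The chord tones are A, C#, E, giving A major.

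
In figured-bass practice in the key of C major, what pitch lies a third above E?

Counting 2 letter steps above E lands on G; in C major, that letter is G.

G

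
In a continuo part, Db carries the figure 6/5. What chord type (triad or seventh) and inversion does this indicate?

6/5 is shorthand for 6/5/3.
Intervals of 6/5/3 above the bass form a seventh chord; the bass is the third, so this is first inversion.

seventh chord, first inversion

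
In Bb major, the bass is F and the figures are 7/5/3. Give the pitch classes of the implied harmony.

A third above F in this key is A.
A fifth above F in this key is C.
A seventh above F in this key is Eb.
Together with the bass F, this spells F dominant seventh in root position.

F, A, C, Eb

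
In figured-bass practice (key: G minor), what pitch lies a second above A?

Bb

Counting 1 letter step above A lands on B; in G minor, that letter is Bb.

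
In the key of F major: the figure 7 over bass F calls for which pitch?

E

Counting 6 letter steps above F lands on E; in F major, that letter is E.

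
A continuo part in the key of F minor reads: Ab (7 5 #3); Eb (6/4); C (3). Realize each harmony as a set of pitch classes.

Ab (7/5/#3): Ab, C#, Eb, G.
Eb (6/4): Eb, Ab, C.
C (5/3): C, Eb, G.

Ab, C#, Eb, G | Eb, Ab, C | C, Eb, G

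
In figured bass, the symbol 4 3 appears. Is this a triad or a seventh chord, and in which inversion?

4 3 is shorthand for 6/4/3.
Intervals of 6/4/3 above the bass form a seventh chord; the bass is the fifth, so this is second inversion.

seventh chord, second inversion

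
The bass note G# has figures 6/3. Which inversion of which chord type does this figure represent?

triad, first inversion

Intervals of 6/3 above the bass form a triad; the bass is the third, so this is first inversion.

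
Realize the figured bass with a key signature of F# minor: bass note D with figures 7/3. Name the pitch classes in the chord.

D, F#, A, C#

The written figures 7/3 are shorthand for 7/5/3: the 5 is implied.
A third above D in this key is F#.
A fifth above D in this key is A.
A seventh above D in this key is C#.
Together with the bass D, this spells D major seventh in root position.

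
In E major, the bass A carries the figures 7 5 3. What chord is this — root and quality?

A major seventh

The figures 7 5 3 indicate a seventh chord in root position.
In root position the bass is the root, so the root is A.
The chord tones are A, C#, E, G#, giving A major seventh.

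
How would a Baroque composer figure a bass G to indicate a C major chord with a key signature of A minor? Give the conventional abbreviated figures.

6/4

G is the fifth of C major, so the chord is in second inversion.
A triad in second inversion is figured 6/4, conventionally abbreviated 6/4.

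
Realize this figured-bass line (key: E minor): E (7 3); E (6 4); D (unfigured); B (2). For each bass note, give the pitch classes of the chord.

E, G, B, D | E, A, C | D, F#, A | B, C, E, G

E (7/5/3): E, G, B, D.
E (6/4): E, A, C.
D (5/3): D, F#, A.
B (6/4/2): B, C, E, G.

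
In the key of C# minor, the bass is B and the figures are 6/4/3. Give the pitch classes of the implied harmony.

A third above B in this key is D#.
A fourth above B in this key is E.
A sixth above B in this key is G#.
Together with the bass B, this spells E major seventh in second inversion.

B, D#, E, G#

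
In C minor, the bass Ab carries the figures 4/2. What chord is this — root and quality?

The figures 4/2 indicate a seventh chord in third inversion.
In third inversion the root lies a second above the bass: a second above Ab in C minor is Bb.
The chord tones are Ab, Bb, D, F, giving Bb dominant seventh.

Bb dominant seventh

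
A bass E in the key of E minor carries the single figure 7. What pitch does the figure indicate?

D

Counting 6 letter steps above E lands on D; in E minor, that letter is D.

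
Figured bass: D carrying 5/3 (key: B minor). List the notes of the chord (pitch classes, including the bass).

A third above D in this key is F#.
A fifth above D in this key is A.
Together with the bass D, this spells D major in root position.

D, F#, A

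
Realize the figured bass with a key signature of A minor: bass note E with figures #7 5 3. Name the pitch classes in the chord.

E, G, B, D#

A third above E in this key is G.
A fifth above E in this key is B.
A seventh above E in this key is D, raised to D# by the sharp.
Together with the bass E, this spells E minor-major seventh in root position.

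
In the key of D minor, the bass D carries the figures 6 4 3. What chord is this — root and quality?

The figures 6 4 3 indicate a seventh chord in second inversion.
In second inversion the root lies a fourth above the bass: a fourth above D in D minor is G.
The chord tones are D, F, G, Bb, giving G minor seventh.

G minor seventh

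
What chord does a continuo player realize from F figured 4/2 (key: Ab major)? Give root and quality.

The figures 4/2 indicate a seventh chord in third inversion.
In third inversion the root lies a second above the bass: a second above F in Ab major is G.
The chord tones are F, G, Bb, Db, giving G half-diminished seventh.

G half-diminished seventh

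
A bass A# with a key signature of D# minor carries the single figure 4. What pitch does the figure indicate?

Counting 3 letter steps above A# lands on D; in D# minor, that letter is D#.

D#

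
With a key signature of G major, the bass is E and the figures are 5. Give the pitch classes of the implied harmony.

E, G, B

The written figures 5 are shorthand for 5/3: the 3 is implied.
A third above E in this key is G.
A fifth above E in this key is B.
Together with the bass E, this spells E minor in root position.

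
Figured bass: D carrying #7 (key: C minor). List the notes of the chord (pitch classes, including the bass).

D, F, Ab, C#

The written figures #7 are shorthand for 7/5/3: the 5/3 are implied.
A third above D in this key is F.
A fifth above D in this key is Ab.
A seventh above D in this key is C, raised to C# by the sharp.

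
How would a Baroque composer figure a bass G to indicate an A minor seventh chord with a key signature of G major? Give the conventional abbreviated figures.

4/2

G is the seventh of A minor seventh, so the chord is in third inversion.
A seventh chord in third inversion is figured 6/4/2, conventionally abbreviated 4/2.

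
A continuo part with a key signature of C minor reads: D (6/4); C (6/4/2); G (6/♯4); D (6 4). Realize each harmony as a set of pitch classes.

D (6/4): D, G, Bb.
C (6/4/2): C, D, F, Ab.
G (6/#4): G, C#, Eb.
D (6/4): D, G, Bb.

D, G, Bb | C, D, F, Ab | G, C#, Eb | D, G, Bb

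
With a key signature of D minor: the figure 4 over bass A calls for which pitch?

Counting 3 letter steps above A lands on D; in D minor, that letter is D.

D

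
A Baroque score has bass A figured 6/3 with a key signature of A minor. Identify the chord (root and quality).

The figures 6/3 indicate a triad in first inversion.
In first inversion the root lies a sixth above the bass: a sixth above A in A minor is F.
The chord tones are A, C, F, giving F major.

F major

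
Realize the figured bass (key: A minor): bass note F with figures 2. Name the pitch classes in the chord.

F, G, B, D

The written figures 2 are shorthand for 6/4/2: the 6/4 are implied.
A second above F in this key is G.
A fourth above F in this key is B.
A sixth above F in this key is D.
Together with the bass F, this spells G dominant seventh in third inversion.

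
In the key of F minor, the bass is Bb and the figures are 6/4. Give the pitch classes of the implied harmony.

Bb, Eb, G

A fourth above Bb in this key is Eb.
A sixth above Bb in this key is G.
Together with the bass Bb, this spells Eb major in second inversion.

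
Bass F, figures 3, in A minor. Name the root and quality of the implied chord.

F major

The figures 3 indicate a triad in root position.
In root position the bass is the root, so the root is F.
The chord tones are F, A, C, giving F major.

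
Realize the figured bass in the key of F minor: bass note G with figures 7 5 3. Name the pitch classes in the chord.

A third above G in this key is Bb.
A fifth above G in this key is Db.
A seventh above G in this key is F.
Together with the bass G, this spells G half-diminished seventh in root position.

G, Bb, Db, F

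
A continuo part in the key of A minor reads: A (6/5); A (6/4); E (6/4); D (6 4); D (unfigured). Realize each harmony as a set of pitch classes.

A, C, E, F | A, D, F | E, A, C | D, G, B | D, F, A

A (6/5/3): A, C, E, F.
A (6/4): A, D, F.
E (6/4): E, A, C.
D (6/4): D, G, B.
D (5/3): D, F, A.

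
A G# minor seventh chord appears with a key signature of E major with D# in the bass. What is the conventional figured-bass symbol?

4/3

D# is the fifth of G# minor seventh, so the chord is in second inversion.
A seventh chord in second inversion is figured 6/4/3, conventionally abbreviated 4/3.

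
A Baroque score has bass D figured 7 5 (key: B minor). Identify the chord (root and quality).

The figures 7 5 indicate a seventh chord in root position.
In root position the bass is the root, so the root is D.
The chord tones are D, F#, A, C#, giving D major seventh.

D major seventh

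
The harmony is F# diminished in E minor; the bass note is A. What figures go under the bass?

A is the third of F# diminished, so the chord is in first inversion.
A triad in first inversion is figured 6/3, conventionally abbreviated 6.

6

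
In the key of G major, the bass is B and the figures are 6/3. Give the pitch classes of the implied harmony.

B, D, G

A third above B in this key is D.
A sixth above B in this key is G.
Together with the bass B, this spells G major in first inversion.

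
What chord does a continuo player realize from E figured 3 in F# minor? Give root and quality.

The figures 3 indicate a triad in root position.
In root position the bass is the root, so the root is E.
The chord tones are E, G#, B, giving E major.

E major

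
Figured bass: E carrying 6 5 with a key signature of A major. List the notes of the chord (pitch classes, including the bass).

E, G#, B, C#

The written figures 6 5 are shorthand for 6/5/3: the 3 is implied.
A third above E in this key is G#.
A fifth above E in this key is B.
A sixth above E in this key is C#.
Together with the bass E, this spells C# minor seventh in first inversion.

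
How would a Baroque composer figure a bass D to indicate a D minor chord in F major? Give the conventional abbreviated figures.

no figures

D is the root of D minor, so the chord is in root position.
A triad in root position is figured 5/3, conventionally abbreviated (no figures — root-position triad).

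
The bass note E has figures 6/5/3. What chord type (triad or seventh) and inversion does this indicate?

Intervals of 6/5/3 above the bass form a seventh chord; the bass is the third, so this is first inversion.

seventh chord, first inversion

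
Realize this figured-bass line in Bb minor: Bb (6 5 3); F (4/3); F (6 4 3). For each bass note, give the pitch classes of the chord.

Bb (6/5/3): Bb, Db, F, Gb.
F (6/4/3): F, Ab, Bb, Db.
F (6/4/3): F, Ab, Bb, Db.

Bb, Db, F, Gb | F, Ab, Bb, Db | F, Ab, Bb, Db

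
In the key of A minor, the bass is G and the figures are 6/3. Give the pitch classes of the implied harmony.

G, B, E

A third above G in this key is B.
A sixth above G in this key is E.
Together with the bass G, this spells E minor in first inversion.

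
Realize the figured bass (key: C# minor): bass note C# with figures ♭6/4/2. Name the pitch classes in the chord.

C#, D#, F#, Ab

A second above C# in this key is D#.
A fourth above C# in this key is F#.
A sixth above C# in this key is A, lowered to Ab by the flat.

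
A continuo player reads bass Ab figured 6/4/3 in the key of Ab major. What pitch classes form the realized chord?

Ab, C, Db, F

A third above Ab in this key is C.
A fourth above Ab in this key is Db.
A sixth above Ab in this key is F.
Together with the bass Ab, this spells Db major seventh in second inversion.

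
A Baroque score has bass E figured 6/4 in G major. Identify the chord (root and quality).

The figures 6/4 indicate a triad in second inversion.
In second inversion the root lies a fourth above the bass: a fourth above E in G major is A.
The chord tones are E, A, C, giving A minor.

A minor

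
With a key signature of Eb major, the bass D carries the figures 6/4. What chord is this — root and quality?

G minor

The figures 6/4 indicate a triad in second inversion.
In second inversion the root lies a fourth above the bass: a fourth above D in Eb major is G.
The chord tones are D, G, Bb, giving G minor.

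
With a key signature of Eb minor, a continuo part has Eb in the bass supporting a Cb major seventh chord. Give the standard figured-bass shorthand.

6/5

Eb is the third of Cb major seventh, so the chord is in first inversion.
A seventh chord in first inversion is figured 6/5/3, conventionally abbreviated 6/5.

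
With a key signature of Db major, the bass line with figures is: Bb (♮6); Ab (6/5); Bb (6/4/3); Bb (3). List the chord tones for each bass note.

Bb, Db, G | Ab, C, Eb, F | Bb, Db, Eb, Gb | Bb, Db, F

Bb (♮6/3): Bb, Db, G.
Ab (6/5/3): Ab, C, Eb, F.
Bb (6/4/3): Bb, Db, Eb, Gb.
Bb (5/3): Bb, Db, F.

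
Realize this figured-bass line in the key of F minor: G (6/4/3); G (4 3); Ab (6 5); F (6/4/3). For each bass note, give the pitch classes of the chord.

G, Bb, C, Eb | G, Bb, C, Eb | Ab, C, Eb, F | F, Ab, Bb, Db

G (6/4/3): G, Bb, C, Eb.
G (6/4/3): G, Bb, C, Eb.
Ab (6/5/3): Ab, C, Eb, F.
F (6/4/3): F, Ab, Bb, Db.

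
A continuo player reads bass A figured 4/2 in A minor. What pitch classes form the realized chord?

A, B, D, F

The written figures 4/2 are shorthand for 6/4/2: the 6 is implied.
A second above A in this key is B.
A fourth above A in this key is D.
A sixth above A in this key is F.
Together with the bass A, this spells B half-diminished seventh in third inversion.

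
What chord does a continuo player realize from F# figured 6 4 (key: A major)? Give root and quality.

The figures 6 4 indicate a triad in second inversion.
In second inversion the root lies a fourth above the bass: a fourth above F# in A major is B.
The chord tones are F#, B, D, giving B minor.

B minor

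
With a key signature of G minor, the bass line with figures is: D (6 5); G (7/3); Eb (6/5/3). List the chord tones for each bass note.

D (6/5/3): D, F, A, Bb.
G (7/5/3): G, Bb, D, F.
Eb (6/5/3): Eb, G, Bb, C.

D, F, A, Bb | G, Bb, D, F | Eb, G, Bb, C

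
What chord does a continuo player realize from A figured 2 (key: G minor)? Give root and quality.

Bb major seventh

The figures 2 indicate a seventh chord in third inversion.
In third inversion the root lies a second above the bass: a second above A in G minor is Bb.
The chord tones are A, Bb, D, F, giving Bb major seventh.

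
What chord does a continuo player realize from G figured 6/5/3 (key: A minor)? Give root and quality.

E minor seventh

The figures 6/5/3 indicate a seventh chord in first inversion.
In first inversion the root lies a sixth above the bass: a sixth above G in A minor is E.
The chord tones are G, B, D, E, giving E minor seventh.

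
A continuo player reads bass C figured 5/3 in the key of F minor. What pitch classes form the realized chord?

A third above C in this key is Eb.
A fifth above C in this key is G.
Together with the bass C, this spells C minor in root position.

C, Eb, G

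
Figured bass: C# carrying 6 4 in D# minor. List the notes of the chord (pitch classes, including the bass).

C#, F#, A#

A fourth above C# in this key is F#.
A sixth above C# in this key is A#.
Together with the bass C#, this spells F# major in second inversion.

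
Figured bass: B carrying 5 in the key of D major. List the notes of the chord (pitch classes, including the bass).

B, D, F#

The written figures 5 are shorthand for 5/3: the 3 is implied.
A third above B in this key is D.
A fifth above B in this key is F#.
Together with the bass B, this spells B minor in root position.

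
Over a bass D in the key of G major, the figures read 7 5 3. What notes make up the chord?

A third above D in this key is F#.
A fifth above D in this key is A.
A seventh above D in this key is C.
Together with the bass D, this spells D dominant seventh in root position.

D, F#, A, C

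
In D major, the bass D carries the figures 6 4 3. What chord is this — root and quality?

The figures 6 4 3 indicate a seventh chord in second inversion.
In second inversion the root lies a fourth above the bass: a fourth above D in D major is G.
The chord tones are D, F#, G, B, giving G major seventh.

G major seventh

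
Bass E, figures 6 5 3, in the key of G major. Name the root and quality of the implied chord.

The figures 6 5 3 indicate a seventh chord in first inversion.
In first inversion the root lies a sixth above the bass: a sixth above E in G major is C.
The chord tones are E, G, B, C, giving C major seventh.

C major seventh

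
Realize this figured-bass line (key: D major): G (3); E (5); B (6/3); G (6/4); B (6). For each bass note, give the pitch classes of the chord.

G, B, D | E, G, B | B, D, G | G, C#, E | B, D, G

G (5/3): G, B, D.
E (5/3): E, G, B.
B (6/3): B, D, G.
G (6/4): G, C#, E.
B (6/3): B, D, G.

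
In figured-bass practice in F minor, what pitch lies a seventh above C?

Counting 6 letter steps above C lands on B; in F minor, that letter is Bb.

Bb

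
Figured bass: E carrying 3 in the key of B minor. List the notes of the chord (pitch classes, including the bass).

The written figures 3 are shorthand for 5/3: the 5 is implied.
A third above E in this key is G.
A fifth above E in this key is B.
Together with the bass E, this spells E minor in root position.

E, G, B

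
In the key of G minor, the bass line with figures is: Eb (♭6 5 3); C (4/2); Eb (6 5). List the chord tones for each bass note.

Eb (b6/5/3): Eb, G, Bb, Cb.
C (6/4/2): C, D, F, A.
Eb (6/5/3): Eb, G, Bb, C.

Eb, G, Bb, Cb | C, D, F, A | Eb, G, Bb, C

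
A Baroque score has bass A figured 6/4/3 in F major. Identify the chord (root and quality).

The figures 6/4/3 indicate a seventh chord in second inversion.
In second inversion the root lies a fourth above the bass: a fourth above A in F major is D.
The chord tones are A, C, D, F, giving D minor seventh.

D minor seventh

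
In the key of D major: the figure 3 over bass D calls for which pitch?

Counting 2 letter steps above D lands on F; in D major, that letter is F#.

F#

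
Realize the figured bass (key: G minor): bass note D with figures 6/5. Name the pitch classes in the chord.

D, F, A, Bb

The written figures 6/5 are shorthand for 6/5/3: the 3 is implied.
A third above D in this key is F.
A fifth above D in this key is A.
A sixth above D in this key is Bb.
Together with the bass D, this spells Bb major seventh in first inversion.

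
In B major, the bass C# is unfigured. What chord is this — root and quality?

C# minor

An unfigured bass indicates a triad in root position.
In root position the bass is the root, so the root is C#.
The chord tones are C#, E, G#, giving C# minor.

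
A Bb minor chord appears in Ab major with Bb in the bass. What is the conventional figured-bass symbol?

Bb is the root of Bb minor, so the chord is in root position.
A triad in root position is figured 5/3, conventionally abbreviated (no figures — root-position triad).

no figures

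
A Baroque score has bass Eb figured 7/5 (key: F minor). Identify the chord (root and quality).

The figures 7/5 indicate a seventh chord in root position.
In root position the bass is the root, so the root is Eb.
The chord tones are Eb, G, Bb, Db, giving Eb dominant seventh.

Eb dominant seventh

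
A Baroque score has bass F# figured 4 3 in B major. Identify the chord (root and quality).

The figures 4 3 indicate a seventh chord in second inversion.
In second inversion the root lies a fourth above the bass: a fourth above F# in B major is B.
The chord tones are F#, A#, B, D#, giving B major seventh.

B major seventh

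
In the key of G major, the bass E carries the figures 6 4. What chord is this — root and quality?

The figures 6 4 indicate a triad in second inversion.
In second inversion the root lies a fourth above the bass: a fourth above E in G major is A.
The chord tones are E, A, C, giving A minor.

A minor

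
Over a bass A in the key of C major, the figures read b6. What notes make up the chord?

A, C, Fb

The written figures b6 are shorthand for 6/3: the 3 is implied.
A third above A in this key is C.
A sixth above A in this key is F, lowered to Fb by the flat.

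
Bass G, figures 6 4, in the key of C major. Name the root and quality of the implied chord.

The figures 6 4 indicate a triad in second inversion.
In second inversion the root lies a fourth above the bass: a fourth above G in C major is C.
The chord tones are G, C, E, giving C major.

C major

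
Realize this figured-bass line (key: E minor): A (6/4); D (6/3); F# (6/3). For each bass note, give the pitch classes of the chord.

A (6/4): A, D, F#.
D (6/3): D, F#, B.
F# (6/3): F#, A, D.

A, D, F# | D, F#, B | F#, A, D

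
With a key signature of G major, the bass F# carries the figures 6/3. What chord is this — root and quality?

D major

The figures 6/3 indicate a triad in first inversion.
In first inversion the root lies a sixth above the bass: a sixth above F# in G major is D.
The chord tones are F#, A, D, giving D major.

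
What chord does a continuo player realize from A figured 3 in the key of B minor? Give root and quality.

The figures 3 indicate a triad in root position.
In root position the bass is the root, so the root is A.
The chord tones are A, C#, E, giving A major.

A major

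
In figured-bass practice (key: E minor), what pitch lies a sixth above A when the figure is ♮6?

F

Counting 5 letter steps above A lands on F; in E minor, that letter is F#.
The ♮6 figure makes it natural, giving F.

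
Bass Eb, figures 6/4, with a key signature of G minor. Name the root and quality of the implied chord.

A diminished

The figures 6/4 indicate a triad in second inversion.
In second inversion the root lies a fourth above the bass: a fourth above Eb in G minor is A.
The chord tones are Eb, A, C, giving A diminished.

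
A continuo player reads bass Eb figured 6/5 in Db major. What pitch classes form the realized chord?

Eb, Gb, Bb, C

The written figures 6/5 are shorthand for 6/5/3: the 3 is implied.
A third above Eb in this key is Gb.
A fifth above Eb in this key is Bb.
A sixth above Eb in this key is C.
Together with the bass Eb, this spells C half-diminished seventh in first inversion.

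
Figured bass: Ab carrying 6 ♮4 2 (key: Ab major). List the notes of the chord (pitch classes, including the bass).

A second above Ab in this key is Bb.
A fourth above Ab in this key is Db, made natural (D) by the ♮ figure.
A sixth above Ab in this key is F.
Together with the bass Ab, this spells Bb dominant seventh in third inversion.

Ab, Bb, D, F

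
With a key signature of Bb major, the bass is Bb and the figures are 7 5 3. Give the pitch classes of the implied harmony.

Bb, D, F, A

A third above Bb in this key is D.
A fifth above Bb in this key is F.
A seventh above Bb in this key is A.
Together with the bass Bb, this spells Bb major seventh in root position.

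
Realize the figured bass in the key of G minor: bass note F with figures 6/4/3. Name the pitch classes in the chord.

A third above F in this key is A.
A fourth above F in this key is Bb.
A sixth above F in this key is D.
Together with the bass F, this spells Bb major seventh in second inversion.

F, A, Bb, D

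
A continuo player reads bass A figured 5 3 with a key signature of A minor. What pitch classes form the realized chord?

A, C, E

A third above A in this key is C.
A fifth above A in this key is E.
Together with the bass A, this spells A minor in root position.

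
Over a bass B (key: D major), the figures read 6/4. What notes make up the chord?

A fourth above B in this key is E.
A sixth above B in this key is G.
Together with the bass B, this spells E minor in second inversion.

B, E, G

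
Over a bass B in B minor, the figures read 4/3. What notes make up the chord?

The written figures 4/3 are shorthand for 6/4/3: the 6 is implied.
A third above B in this key is D.
A fourth above B in this key is E.
A sixth above B in this key is G.
Together with the bass B, this spells E minor seventh in second inversion.

B, D, E, G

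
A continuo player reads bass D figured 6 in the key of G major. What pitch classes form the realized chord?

The written figures 6 are shorthand for 6/3: the 3 is implied.
A third above D in this key is F#.
A sixth above D in this key is B.
Together with the bass D, this spells B minor in first inversion.

D, F#, B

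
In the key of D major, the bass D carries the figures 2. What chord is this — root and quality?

E minor seventh

The figures 2 indicate a seventh chord in third inversion.
In third inversion the root lies a second above the bass: a second above D in D major is E.
The chord tones are D, E, G, B, giving E minor seventh.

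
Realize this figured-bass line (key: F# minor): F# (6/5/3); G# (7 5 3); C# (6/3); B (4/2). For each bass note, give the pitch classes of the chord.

F#, A, C#, D | G#, B, D, F# | C#, E, A | B, C#, E, G#

F# (6/5/3): F#, A, C#, D.
G# (7/5/3): G#, B, D, F#.
C# (6/3): C#, E, A.
B (6/4/2): B, C#, E, G#.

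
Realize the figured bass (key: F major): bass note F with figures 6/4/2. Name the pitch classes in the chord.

F, G, Bb, D

A second above F in this key is G.
A fourth above F in this key is Bb.
A sixth above F in this key is D.
Together with the bass F, this spells G minor seventh in third inversion.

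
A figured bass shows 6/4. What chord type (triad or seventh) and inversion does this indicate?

Intervals of 6/4 above the bass form a triad; the bass is the fifth, so this is second inversion.

triad, second inversion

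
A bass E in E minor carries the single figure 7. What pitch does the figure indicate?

Counting 6 letter steps above E lands on D; in E minor, that letter is D.

D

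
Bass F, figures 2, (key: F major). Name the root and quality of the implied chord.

G minor seventh

The figures 2 indicate a seventh chord in third inversion.
In third inversion the root lies a second above the bass: a second above F in F major is G.
The chord tones are F, G, Bb, D, giving G minor seventh.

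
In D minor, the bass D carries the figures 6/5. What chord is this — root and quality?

Bb major seventh

The figures 6/5 indicate a seventh chord in first inversion.
In first inversion the root lies a sixth above the bass: a sixth above D in D minor is Bb.
The chord tones are D, F, A, Bb, giving Bb major seventh.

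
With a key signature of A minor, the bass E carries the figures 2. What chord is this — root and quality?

The figures 2 indicate a seventh chord in third inversion.
In third inversion the root lies a second above the bass: a second above E in A minor is F.
The chord tones are E, F, A, C, giving F major seventh.

F major seventh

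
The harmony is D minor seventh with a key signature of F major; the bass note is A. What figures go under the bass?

4/3

A is the fifth of D minor seventh, so the chord is in second inversion.
A seventh chord in second inversion is figured 6/4/3, conventionally abbreviated 4/3.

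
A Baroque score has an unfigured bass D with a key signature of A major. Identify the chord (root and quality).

An unfigured bass indicates a triad in root position.
In root position the bass is the root, so the root is D.
The chord tones are D, F#, A, giving D major.

D major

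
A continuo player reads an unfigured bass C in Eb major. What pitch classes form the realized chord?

C, Eb, G

An unfigured bass implies 5/3.
A third above C in this key is Eb.
A fifth above C in this key is G.
Together with the bass C, this spells C minor in root position.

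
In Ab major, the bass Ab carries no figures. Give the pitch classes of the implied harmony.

Ab, C, Eb

An unfigured bass implies 5/3.
A third above Ab in this key is C.
A fifth above Ab in this key is Eb.
Together with the bass Ab, this spells Ab major in root position.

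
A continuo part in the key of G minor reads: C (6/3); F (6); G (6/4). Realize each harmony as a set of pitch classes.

C (6/3): C, Eb, A.
F (6/3): F, A, D.
G (6/4): G, C, Eb.

C, Eb, A | F, A, D | G, C, Eb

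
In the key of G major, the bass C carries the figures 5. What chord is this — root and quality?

The figures 5 indicate a triad in root position.
In root position the bass is the root, so the root is C.
The chord tones are C, E, G, giving C major.

C major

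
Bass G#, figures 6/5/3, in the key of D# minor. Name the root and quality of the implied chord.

The figures 6/5/3 indicate a seventh chord in first inversion.
In first inversion the root lies a sixth above the bass: a sixth above G# in D# minor is E#.
The chord tones are G#, B, D#, E#, giving E# half-diminished seventh.

E# half-diminished seventh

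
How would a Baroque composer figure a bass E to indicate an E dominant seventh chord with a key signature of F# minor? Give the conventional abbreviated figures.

E is the root of E dominant seventh, so the chord is in root position.
A seventh chord in root position is figured 7/5/3, conventionally abbreviated 7.

7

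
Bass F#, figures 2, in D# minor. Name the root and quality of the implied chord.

The figures 2 indicate a seventh chord in third inversion.
In third inversion the root lies a second above the bass: a second above F# in D# minor is G#.
The chord tones are F#, G#, B, D#, giving G# minor seventh.

G# minor seventh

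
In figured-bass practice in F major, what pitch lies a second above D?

E

Counting 1 letter step above D lands on E; in F major, that letter is E.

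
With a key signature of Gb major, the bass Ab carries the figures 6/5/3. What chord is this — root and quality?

F half-diminished seventh

The figures 6/5/3 indicate a seventh chord in first inversion.
In first inversion the root lies a sixth above the bass: a sixth above Ab in Gb major is F.
The chord tones are Ab, Cb, Eb, F, giving F half-diminished seventh.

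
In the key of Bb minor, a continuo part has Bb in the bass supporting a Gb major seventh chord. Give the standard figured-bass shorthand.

Bb is the third of Gb major seventh, so the chord is in first inversion.
A seventh chord in first inversion is figured 6/5/3, conventionally abbreviated 6/5.

6/5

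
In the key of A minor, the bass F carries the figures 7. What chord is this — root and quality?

The figures 7 indicate a seventh chord in root position.
In root position the bass is the root, so the root is F.
The chord tones are F, A, C, E, giving F major seventh.

F major seventh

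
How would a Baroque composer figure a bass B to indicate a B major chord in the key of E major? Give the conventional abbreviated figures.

B is the root of B major, so the chord is in root position.
A triad in root position is figured 5/3, conventionally abbreviated (no figures — root-position triad).

no figures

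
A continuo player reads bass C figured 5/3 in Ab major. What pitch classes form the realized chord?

C, Eb, G

A third above C in this key is Eb.
A fifth above C in this key is G.
Together with the bass C, this spells C minor in root position.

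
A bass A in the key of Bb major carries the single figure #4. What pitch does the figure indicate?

Counting 3 letter steps above A lands on D; in Bb major, that letter is D.
The #4 figure raises it a semitone, giving D#.

D#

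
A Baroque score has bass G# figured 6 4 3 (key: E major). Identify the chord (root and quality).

The figures 6 4 3 indicate a seventh chord in second inversion.
In second inversion the root lies a fourth above the bass: a fourth above G# in E major is C#.
The chord tones are G#, B, C#, E, giving C# minor seventh.

C# minor seventh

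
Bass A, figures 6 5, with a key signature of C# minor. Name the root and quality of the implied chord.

The figures 6 5 indicate a seventh chord in first inversion.
In first inversion the root lies a sixth above the bass: a sixth above A in C# minor is F#.
The chord tones are A, C#, E, F#, giving F# minor seventh.

F# minor seventh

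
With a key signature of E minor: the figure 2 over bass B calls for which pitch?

Counting 1 letter step above B lands on C; in E minor, that letter is C.

C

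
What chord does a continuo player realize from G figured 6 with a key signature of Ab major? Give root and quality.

Eb major

The figures 6 indicate a triad in first inversion.
In first inversion the root lies a sixth above the bass: a sixth above G in Ab major is Eb.
The chord tones are G, Bb, Eb, giving Eb major.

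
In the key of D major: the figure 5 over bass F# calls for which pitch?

C#

Counting 4 letter steps above F# lands on C; in D major, that letter is C#.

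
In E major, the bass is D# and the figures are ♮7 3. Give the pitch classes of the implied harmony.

The written figures ♮7 3 are shorthand for 7/5/3: the 5 is implied.
A third above D# in this key is F#.
A fifth above D# in this key is A.
A seventh above D# in this key is C#, made natural (C) by the ♮ figure.
Together with the bass D#, this spells D# diminished seventh in root position.

D#, F#, A, C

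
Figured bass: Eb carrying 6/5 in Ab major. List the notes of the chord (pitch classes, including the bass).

The written figures 6/5 are shorthand for 6/5/3: the 3 is implied.
A third above Eb in this key is G.
A fifth above Eb in this key is Bb.
A sixth above Eb in this key is C.
Together with the bass Eb, this spells C minor seventh in first inversion.

Eb, G, Bb, C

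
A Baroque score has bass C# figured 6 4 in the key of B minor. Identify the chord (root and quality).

F# minor

The figures 6 4 indicate a triad in second inversion.
In second inversion the root lies a fourth above the bass: a fourth above C# in B minor is F#.
The chord tones are C#, F#, A, giving F# minor.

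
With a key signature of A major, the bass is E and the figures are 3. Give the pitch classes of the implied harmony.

The written figures 3 are shorthand for 5/3: the 5 is implied.
A third above E in this key is G#.
A fifth above E in this key is B.
Together with the bass E, this spells E major in root position.

E, G#, B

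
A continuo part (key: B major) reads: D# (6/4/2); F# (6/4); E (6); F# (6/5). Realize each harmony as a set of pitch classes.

D# (6/4/2): D#, E, G#, B.
F# (6/4): F#, B, D#.
E (6/3): E, G#, C#.
F# (6/5/3): F#, A#, C#, D#.

D#, E, G#, B | F#, B, D# | E, G#, C# | F#, A#, C#, D#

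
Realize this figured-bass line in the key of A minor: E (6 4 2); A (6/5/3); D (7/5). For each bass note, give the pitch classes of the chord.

E (6/4/2): E, F, A, C.
A (6/5/3): A, C, E, F.
D (7/5/3): D, F, A, C.

E, F, A, C | A, C, E, F | D, F, A, C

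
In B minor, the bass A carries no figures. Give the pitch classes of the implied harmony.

An unfigured bass implies 5/3.
A third above A in this key is C#.
A fifth above A in this key is E.
Together with the bass A, this spells A major in root position.

A, C#, E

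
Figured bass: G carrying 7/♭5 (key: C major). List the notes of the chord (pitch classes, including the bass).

G, B, Db, F

The written figures 7/♭5 are shorthand for 7/5/3: the 3 is implied.
A third above G in this key is B.
A fifth above G in this key is D, lowered to Db by the flat.
A seventh above G in this key is F.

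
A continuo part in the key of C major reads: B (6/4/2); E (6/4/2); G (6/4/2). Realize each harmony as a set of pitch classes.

B (6/4/2): B, C, E, G.
E (6/4/2): E, F, A, C.
G (6/4/2): G, A, C, E.

B, C, E, G | E, F, A, C | G, A, C, E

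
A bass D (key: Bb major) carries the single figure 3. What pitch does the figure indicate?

Counting 2 letter steps above D lands on F; in Bb major, that letter is F.

F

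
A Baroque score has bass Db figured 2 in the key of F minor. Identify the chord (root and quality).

Eb dominant seventh

The figures 2 indicate a seventh chord in third inversion.
In third inversion the root lies a second above the bass: a second above Db in F minor is Eb.
The chord tones are Db, Eb, G, Bb, giving Eb dominant seventh.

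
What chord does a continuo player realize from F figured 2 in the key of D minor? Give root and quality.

G minor seventh

The figures 2 indicate a seventh chord in third inversion.
In third inversion the root lies a second above the bass: a second above F in D minor is G.
The chord tones are F, G, Bb, D, giving G minor seventh.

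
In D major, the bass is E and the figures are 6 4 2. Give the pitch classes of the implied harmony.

A second above E in this key is F#.
A fourth above E in this key is A.
A sixth above E in this key is C#.
Together with the bass E, this spells F# minor seventh in third inversion.

E, F#, A, C#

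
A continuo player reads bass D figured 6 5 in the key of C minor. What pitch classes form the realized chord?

D, F, Ab, Bb

The written figures 6 5 are shorthand for 6/5/3: the 3 is implied.
A third above D in this key is F.
A fifth above D in this key is Ab.
A sixth above D in this key is Bb.
Together with the bass D, this spells Bb dominant seventh in first inversion.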